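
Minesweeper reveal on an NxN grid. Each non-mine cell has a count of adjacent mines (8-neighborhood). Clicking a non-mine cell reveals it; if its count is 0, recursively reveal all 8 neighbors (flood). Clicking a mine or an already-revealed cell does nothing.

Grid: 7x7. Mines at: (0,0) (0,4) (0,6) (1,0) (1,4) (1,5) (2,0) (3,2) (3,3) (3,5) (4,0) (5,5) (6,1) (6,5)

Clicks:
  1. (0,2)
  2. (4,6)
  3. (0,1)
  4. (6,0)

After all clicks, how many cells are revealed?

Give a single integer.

Click 1 (0,2) count=0: revealed 9 new [(0,1) (0,2) (0,3) (1,1) (1,2) (1,3) (2,1) (2,2) (2,3)] -> total=9
Click 2 (4,6) count=2: revealed 1 new [(4,6)] -> total=10
Click 3 (0,1) count=2: revealed 0 new [(none)] -> total=10
Click 4 (6,0) count=1: revealed 1 new [(6,0)] -> total=11

Answer: 11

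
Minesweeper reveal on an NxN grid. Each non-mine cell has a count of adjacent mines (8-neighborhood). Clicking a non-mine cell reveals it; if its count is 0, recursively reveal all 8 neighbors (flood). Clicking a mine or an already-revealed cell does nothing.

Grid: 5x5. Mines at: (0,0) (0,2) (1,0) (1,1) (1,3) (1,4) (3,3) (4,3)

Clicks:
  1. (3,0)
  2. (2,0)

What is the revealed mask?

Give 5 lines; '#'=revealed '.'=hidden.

Answer: .....
.....
###..
###..
###..

Derivation:
Click 1 (3,0) count=0: revealed 9 new [(2,0) (2,1) (2,2) (3,0) (3,1) (3,2) (4,0) (4,1) (4,2)] -> total=9
Click 2 (2,0) count=2: revealed 0 new [(none)] -> total=9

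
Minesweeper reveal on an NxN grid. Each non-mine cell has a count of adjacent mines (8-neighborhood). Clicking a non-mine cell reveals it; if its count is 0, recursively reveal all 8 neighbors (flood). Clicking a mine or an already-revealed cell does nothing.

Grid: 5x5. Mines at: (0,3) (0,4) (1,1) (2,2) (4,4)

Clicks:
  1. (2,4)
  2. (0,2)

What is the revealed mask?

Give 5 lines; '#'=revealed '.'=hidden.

Click 1 (2,4) count=0: revealed 6 new [(1,3) (1,4) (2,3) (2,4) (3,3) (3,4)] -> total=6
Click 2 (0,2) count=2: revealed 1 new [(0,2)] -> total=7

Answer: ..#..
...##
...##
...##
.....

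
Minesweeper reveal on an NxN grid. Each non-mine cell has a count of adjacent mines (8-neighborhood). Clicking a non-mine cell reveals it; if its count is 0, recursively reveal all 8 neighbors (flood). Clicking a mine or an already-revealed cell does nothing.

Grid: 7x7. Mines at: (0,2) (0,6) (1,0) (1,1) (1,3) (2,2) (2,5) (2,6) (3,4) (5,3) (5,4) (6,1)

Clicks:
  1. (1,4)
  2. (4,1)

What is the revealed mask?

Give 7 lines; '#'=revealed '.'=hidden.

Answer: .......
....#..
##.....
###....
###....
###....
.......

Derivation:
Click 1 (1,4) count=2: revealed 1 new [(1,4)] -> total=1
Click 2 (4,1) count=0: revealed 11 new [(2,0) (2,1) (3,0) (3,1) (3,2) (4,0) (4,1) (4,2) (5,0) (5,1) (5,2)] -> total=12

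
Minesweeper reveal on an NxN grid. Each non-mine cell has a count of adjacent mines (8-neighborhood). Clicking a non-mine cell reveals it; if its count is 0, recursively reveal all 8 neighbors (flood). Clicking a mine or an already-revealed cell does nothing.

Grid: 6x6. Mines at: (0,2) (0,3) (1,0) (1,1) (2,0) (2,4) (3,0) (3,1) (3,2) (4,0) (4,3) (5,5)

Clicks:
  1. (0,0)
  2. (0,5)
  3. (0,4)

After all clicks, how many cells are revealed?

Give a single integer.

Click 1 (0,0) count=2: revealed 1 new [(0,0)] -> total=1
Click 2 (0,5) count=0: revealed 4 new [(0,4) (0,5) (1,4) (1,5)] -> total=5
Click 3 (0,4) count=1: revealed 0 new [(none)] -> total=5

Answer: 5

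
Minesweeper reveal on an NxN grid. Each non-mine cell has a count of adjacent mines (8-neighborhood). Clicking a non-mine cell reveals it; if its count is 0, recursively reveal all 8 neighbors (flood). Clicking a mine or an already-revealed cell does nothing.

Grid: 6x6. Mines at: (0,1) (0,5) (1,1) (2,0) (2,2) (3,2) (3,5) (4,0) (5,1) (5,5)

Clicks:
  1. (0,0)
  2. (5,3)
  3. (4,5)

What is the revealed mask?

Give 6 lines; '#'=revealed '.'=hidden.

Click 1 (0,0) count=2: revealed 1 new [(0,0)] -> total=1
Click 2 (5,3) count=0: revealed 6 new [(4,2) (4,3) (4,4) (5,2) (5,3) (5,4)] -> total=7
Click 3 (4,5) count=2: revealed 1 new [(4,5)] -> total=8

Answer: #.....
......
......
......
..####
..###.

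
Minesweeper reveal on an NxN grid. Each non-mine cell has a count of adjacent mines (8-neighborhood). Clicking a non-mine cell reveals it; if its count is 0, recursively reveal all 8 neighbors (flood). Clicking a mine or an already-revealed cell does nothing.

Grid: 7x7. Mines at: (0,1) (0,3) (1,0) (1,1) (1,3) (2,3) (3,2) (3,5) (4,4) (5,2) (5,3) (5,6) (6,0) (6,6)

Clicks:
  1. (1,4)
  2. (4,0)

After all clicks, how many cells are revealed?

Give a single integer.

Answer: 9

Derivation:
Click 1 (1,4) count=3: revealed 1 new [(1,4)] -> total=1
Click 2 (4,0) count=0: revealed 8 new [(2,0) (2,1) (3,0) (3,1) (4,0) (4,1) (5,0) (5,1)] -> total=9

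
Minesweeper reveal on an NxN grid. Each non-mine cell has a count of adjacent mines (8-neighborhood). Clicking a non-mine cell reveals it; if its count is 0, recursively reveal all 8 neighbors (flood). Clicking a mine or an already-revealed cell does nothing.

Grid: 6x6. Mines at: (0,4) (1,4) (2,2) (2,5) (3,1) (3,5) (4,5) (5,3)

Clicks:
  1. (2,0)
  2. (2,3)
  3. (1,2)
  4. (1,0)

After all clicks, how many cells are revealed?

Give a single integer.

Click 1 (2,0) count=1: revealed 1 new [(2,0)] -> total=1
Click 2 (2,3) count=2: revealed 1 new [(2,3)] -> total=2
Click 3 (1,2) count=1: revealed 1 new [(1,2)] -> total=3
Click 4 (1,0) count=0: revealed 8 new [(0,0) (0,1) (0,2) (0,3) (1,0) (1,1) (1,3) (2,1)] -> total=11

Answer: 11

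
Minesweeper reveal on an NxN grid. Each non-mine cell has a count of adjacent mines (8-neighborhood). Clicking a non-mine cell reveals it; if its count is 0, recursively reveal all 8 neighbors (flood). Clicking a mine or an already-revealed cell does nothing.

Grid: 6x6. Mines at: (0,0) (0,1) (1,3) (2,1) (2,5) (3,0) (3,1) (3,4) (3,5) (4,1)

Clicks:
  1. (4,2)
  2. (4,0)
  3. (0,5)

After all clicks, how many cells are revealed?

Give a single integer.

Answer: 6

Derivation:
Click 1 (4,2) count=2: revealed 1 new [(4,2)] -> total=1
Click 2 (4,0) count=3: revealed 1 new [(4,0)] -> total=2
Click 3 (0,5) count=0: revealed 4 new [(0,4) (0,5) (1,4) (1,5)] -> total=6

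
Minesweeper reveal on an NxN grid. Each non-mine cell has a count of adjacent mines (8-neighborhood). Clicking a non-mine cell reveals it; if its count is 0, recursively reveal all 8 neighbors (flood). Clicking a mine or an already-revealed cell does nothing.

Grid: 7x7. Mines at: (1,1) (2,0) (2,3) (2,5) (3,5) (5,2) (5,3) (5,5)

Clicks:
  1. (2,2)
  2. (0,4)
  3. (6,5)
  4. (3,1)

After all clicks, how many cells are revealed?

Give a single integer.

Answer: 13

Derivation:
Click 1 (2,2) count=2: revealed 1 new [(2,2)] -> total=1
Click 2 (0,4) count=0: revealed 10 new [(0,2) (0,3) (0,4) (0,5) (0,6) (1,2) (1,3) (1,4) (1,5) (1,6)] -> total=11
Click 3 (6,5) count=1: revealed 1 new [(6,5)] -> total=12
Click 4 (3,1) count=1: revealed 1 new [(3,1)] -> total=13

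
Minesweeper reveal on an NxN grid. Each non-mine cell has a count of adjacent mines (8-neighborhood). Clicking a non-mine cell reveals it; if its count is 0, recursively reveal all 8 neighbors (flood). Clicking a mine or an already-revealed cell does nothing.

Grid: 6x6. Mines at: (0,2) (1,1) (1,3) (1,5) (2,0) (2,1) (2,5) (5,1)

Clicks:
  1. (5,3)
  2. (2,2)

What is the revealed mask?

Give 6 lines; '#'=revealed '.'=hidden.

Click 1 (5,3) count=0: revealed 15 new [(2,2) (2,3) (2,4) (3,2) (3,3) (3,4) (3,5) (4,2) (4,3) (4,4) (4,5) (5,2) (5,3) (5,4) (5,5)] -> total=15
Click 2 (2,2) count=3: revealed 0 new [(none)] -> total=15

Answer: ......
......
..###.
..####
..####
..####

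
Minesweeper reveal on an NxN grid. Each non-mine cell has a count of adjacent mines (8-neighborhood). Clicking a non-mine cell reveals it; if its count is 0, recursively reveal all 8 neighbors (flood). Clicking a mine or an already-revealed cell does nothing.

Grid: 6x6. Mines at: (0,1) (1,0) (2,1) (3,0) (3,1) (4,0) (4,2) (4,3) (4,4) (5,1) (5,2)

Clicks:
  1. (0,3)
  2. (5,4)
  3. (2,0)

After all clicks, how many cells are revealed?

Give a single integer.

Click 1 (0,3) count=0: revealed 16 new [(0,2) (0,3) (0,4) (0,5) (1,2) (1,3) (1,4) (1,5) (2,2) (2,3) (2,4) (2,5) (3,2) (3,3) (3,4) (3,5)] -> total=16
Click 2 (5,4) count=2: revealed 1 new [(5,4)] -> total=17
Click 3 (2,0) count=4: revealed 1 new [(2,0)] -> total=18

Answer: 18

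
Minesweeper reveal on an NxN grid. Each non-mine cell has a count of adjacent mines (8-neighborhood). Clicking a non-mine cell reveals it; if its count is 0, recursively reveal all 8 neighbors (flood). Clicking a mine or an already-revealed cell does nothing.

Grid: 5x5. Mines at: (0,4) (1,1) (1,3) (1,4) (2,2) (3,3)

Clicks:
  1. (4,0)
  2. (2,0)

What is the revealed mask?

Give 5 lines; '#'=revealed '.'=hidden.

Answer: .....
.....
##...
###..
###..

Derivation:
Click 1 (4,0) count=0: revealed 8 new [(2,0) (2,1) (3,0) (3,1) (3,2) (4,0) (4,1) (4,2)] -> total=8
Click 2 (2,0) count=1: revealed 0 new [(none)] -> total=8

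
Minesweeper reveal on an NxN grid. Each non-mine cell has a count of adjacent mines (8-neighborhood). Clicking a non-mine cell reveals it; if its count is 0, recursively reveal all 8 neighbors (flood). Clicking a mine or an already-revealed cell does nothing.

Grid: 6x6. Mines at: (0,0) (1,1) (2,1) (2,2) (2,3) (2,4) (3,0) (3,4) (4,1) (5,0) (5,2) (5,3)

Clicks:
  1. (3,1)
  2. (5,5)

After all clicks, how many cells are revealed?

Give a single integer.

Answer: 5

Derivation:
Click 1 (3,1) count=4: revealed 1 new [(3,1)] -> total=1
Click 2 (5,5) count=0: revealed 4 new [(4,4) (4,5) (5,4) (5,5)] -> total=5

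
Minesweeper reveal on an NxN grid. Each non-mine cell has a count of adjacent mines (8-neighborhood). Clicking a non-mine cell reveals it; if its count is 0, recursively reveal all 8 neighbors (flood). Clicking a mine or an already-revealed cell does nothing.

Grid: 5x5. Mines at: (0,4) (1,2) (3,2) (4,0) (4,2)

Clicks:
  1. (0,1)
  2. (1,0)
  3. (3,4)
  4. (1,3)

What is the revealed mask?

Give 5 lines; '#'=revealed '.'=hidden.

Answer: ##...
##.##
##.##
##.##
...##

Derivation:
Click 1 (0,1) count=1: revealed 1 new [(0,1)] -> total=1
Click 2 (1,0) count=0: revealed 7 new [(0,0) (1,0) (1,1) (2,0) (2,1) (3,0) (3,1)] -> total=8
Click 3 (3,4) count=0: revealed 8 new [(1,3) (1,4) (2,3) (2,4) (3,3) (3,4) (4,3) (4,4)] -> total=16
Click 4 (1,3) count=2: revealed 0 new [(none)] -> total=16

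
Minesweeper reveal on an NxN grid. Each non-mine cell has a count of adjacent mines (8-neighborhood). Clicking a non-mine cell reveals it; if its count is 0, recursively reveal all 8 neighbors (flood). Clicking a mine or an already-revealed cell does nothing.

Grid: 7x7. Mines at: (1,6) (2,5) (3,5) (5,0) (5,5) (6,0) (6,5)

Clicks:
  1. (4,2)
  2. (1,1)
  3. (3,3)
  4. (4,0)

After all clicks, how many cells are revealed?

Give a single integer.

Answer: 35

Derivation:
Click 1 (4,2) count=0: revealed 35 new [(0,0) (0,1) (0,2) (0,3) (0,4) (0,5) (1,0) (1,1) (1,2) (1,3) (1,4) (1,5) (2,0) (2,1) (2,2) (2,3) (2,4) (3,0) (3,1) (3,2) (3,3) (3,4) (4,0) (4,1) (4,2) (4,3) (4,4) (5,1) (5,2) (5,3) (5,4) (6,1) (6,2) (6,3) (6,4)] -> total=35
Click 2 (1,1) count=0: revealed 0 new [(none)] -> total=35
Click 3 (3,3) count=0: revealed 0 new [(none)] -> total=35
Click 4 (4,0) count=1: revealed 0 new [(none)] -> total=35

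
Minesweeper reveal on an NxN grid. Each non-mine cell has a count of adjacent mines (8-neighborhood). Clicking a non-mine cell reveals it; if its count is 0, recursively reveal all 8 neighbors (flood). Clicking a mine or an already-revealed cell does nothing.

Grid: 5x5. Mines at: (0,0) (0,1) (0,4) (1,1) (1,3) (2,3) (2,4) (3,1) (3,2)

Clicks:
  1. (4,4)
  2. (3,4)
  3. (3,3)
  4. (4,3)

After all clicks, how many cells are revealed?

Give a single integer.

Answer: 4

Derivation:
Click 1 (4,4) count=0: revealed 4 new [(3,3) (3,4) (4,3) (4,4)] -> total=4
Click 2 (3,4) count=2: revealed 0 new [(none)] -> total=4
Click 3 (3,3) count=3: revealed 0 new [(none)] -> total=4
Click 4 (4,3) count=1: revealed 0 new [(none)] -> total=4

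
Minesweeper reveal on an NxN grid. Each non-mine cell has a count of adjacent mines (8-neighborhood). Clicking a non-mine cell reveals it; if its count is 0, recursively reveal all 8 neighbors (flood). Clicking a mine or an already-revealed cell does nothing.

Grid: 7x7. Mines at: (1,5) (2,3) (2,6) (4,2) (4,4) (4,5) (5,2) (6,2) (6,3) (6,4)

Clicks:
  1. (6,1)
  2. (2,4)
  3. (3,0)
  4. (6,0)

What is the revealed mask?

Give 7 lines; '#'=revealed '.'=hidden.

Answer: #####..
#####..
###.#..
###....
##.....
##.....
##.....

Derivation:
Click 1 (6,1) count=2: revealed 1 new [(6,1)] -> total=1
Click 2 (2,4) count=2: revealed 1 new [(2,4)] -> total=2
Click 3 (3,0) count=0: revealed 21 new [(0,0) (0,1) (0,2) (0,3) (0,4) (1,0) (1,1) (1,2) (1,3) (1,4) (2,0) (2,1) (2,2) (3,0) (3,1) (3,2) (4,0) (4,1) (5,0) (5,1) (6,0)] -> total=23
Click 4 (6,0) count=0: revealed 0 new [(none)] -> total=23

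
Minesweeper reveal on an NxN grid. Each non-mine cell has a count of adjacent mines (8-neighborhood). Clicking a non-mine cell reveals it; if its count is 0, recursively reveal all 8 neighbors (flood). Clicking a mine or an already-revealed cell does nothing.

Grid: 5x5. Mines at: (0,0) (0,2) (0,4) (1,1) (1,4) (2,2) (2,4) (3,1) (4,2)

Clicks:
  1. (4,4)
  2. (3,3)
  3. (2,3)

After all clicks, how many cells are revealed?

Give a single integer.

Answer: 5

Derivation:
Click 1 (4,4) count=0: revealed 4 new [(3,3) (3,4) (4,3) (4,4)] -> total=4
Click 2 (3,3) count=3: revealed 0 new [(none)] -> total=4
Click 3 (2,3) count=3: revealed 1 new [(2,3)] -> total=5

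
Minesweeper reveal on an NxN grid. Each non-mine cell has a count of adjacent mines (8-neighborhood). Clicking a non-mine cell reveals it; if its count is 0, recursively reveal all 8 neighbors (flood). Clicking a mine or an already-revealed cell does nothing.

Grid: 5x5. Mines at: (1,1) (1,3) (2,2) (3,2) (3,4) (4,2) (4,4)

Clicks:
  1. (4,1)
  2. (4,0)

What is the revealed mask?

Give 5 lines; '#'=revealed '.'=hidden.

Answer: .....
.....
##...
##...
##...

Derivation:
Click 1 (4,1) count=2: revealed 1 new [(4,1)] -> total=1
Click 2 (4,0) count=0: revealed 5 new [(2,0) (2,1) (3,0) (3,1) (4,0)] -> total=6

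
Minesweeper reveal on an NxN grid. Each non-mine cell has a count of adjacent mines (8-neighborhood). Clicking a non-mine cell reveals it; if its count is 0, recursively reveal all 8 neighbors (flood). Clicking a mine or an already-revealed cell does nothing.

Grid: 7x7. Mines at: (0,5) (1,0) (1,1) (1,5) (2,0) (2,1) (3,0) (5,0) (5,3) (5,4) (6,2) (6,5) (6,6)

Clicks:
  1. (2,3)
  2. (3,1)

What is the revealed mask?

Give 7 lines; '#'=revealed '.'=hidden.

Answer: ..###..
..###..
..#####
.######
..#####
.....##
.......

Derivation:
Click 1 (2,3) count=0: revealed 23 new [(0,2) (0,3) (0,4) (1,2) (1,3) (1,4) (2,2) (2,3) (2,4) (2,5) (2,6) (3,2) (3,3) (3,4) (3,5) (3,6) (4,2) (4,3) (4,4) (4,5) (4,6) (5,5) (5,6)] -> total=23
Click 2 (3,1) count=3: revealed 1 new [(3,1)] -> total=24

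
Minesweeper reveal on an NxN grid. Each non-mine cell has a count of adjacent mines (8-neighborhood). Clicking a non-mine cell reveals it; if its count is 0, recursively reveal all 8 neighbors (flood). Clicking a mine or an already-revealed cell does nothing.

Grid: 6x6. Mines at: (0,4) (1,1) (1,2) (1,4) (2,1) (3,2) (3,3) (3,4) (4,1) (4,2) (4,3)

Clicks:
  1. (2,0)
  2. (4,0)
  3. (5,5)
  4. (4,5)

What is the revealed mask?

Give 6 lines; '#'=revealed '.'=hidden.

Answer: ......
......
#.....
......
#...##
....##

Derivation:
Click 1 (2,0) count=2: revealed 1 new [(2,0)] -> total=1
Click 2 (4,0) count=1: revealed 1 new [(4,0)] -> total=2
Click 3 (5,5) count=0: revealed 4 new [(4,4) (4,5) (5,4) (5,5)] -> total=6
Click 4 (4,5) count=1: revealed 0 new [(none)] -> total=6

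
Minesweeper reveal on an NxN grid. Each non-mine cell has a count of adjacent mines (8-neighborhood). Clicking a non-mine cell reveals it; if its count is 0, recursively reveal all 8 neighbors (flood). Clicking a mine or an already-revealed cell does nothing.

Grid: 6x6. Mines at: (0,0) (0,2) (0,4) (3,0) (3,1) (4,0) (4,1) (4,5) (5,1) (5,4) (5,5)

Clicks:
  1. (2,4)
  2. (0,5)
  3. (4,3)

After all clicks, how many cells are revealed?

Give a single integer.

Answer: 16

Derivation:
Click 1 (2,4) count=0: revealed 15 new [(1,2) (1,3) (1,4) (1,5) (2,2) (2,3) (2,4) (2,5) (3,2) (3,3) (3,4) (3,5) (4,2) (4,3) (4,4)] -> total=15
Click 2 (0,5) count=1: revealed 1 new [(0,5)] -> total=16
Click 3 (4,3) count=1: revealed 0 new [(none)] -> total=16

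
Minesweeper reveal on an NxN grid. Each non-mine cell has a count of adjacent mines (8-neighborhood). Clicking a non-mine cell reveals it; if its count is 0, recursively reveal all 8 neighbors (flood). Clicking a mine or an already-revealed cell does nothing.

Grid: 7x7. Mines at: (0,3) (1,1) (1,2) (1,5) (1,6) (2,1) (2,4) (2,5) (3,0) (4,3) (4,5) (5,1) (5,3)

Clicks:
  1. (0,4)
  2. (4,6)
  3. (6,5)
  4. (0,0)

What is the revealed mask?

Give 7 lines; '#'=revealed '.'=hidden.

Click 1 (0,4) count=2: revealed 1 new [(0,4)] -> total=1
Click 2 (4,6) count=1: revealed 1 new [(4,6)] -> total=2
Click 3 (6,5) count=0: revealed 6 new [(5,4) (5,5) (5,6) (6,4) (6,5) (6,6)] -> total=8
Click 4 (0,0) count=1: revealed 1 new [(0,0)] -> total=9

Answer: #...#..
.......
.......
.......
......#
....###
....###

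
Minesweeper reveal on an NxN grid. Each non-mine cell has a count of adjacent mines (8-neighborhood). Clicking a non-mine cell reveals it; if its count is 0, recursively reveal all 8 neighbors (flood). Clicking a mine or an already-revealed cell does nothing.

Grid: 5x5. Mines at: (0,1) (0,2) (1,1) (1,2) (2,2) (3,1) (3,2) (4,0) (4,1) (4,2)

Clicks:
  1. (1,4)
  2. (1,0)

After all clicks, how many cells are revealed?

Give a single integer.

Click 1 (1,4) count=0: revealed 10 new [(0,3) (0,4) (1,3) (1,4) (2,3) (2,4) (3,3) (3,4) (4,3) (4,4)] -> total=10
Click 2 (1,0) count=2: revealed 1 new [(1,0)] -> total=11

Answer: 11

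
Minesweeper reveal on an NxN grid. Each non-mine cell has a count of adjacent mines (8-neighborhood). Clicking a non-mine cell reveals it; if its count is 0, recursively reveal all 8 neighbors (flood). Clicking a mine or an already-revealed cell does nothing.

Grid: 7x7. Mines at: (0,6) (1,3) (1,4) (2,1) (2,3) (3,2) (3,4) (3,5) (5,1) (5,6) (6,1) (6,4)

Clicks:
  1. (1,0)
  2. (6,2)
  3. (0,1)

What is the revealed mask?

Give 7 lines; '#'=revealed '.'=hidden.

Click 1 (1,0) count=1: revealed 1 new [(1,0)] -> total=1
Click 2 (6,2) count=2: revealed 1 new [(6,2)] -> total=2
Click 3 (0,1) count=0: revealed 5 new [(0,0) (0,1) (0,2) (1,1) (1,2)] -> total=7

Answer: ###....
###....
.......
.......
.......
.......
..#....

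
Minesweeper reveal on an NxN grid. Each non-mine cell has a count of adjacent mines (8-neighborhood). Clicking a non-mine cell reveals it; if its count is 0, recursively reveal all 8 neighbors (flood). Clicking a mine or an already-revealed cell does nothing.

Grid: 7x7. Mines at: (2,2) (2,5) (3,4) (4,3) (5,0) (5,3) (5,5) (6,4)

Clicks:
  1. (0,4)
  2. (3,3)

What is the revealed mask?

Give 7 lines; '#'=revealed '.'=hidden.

Click 1 (0,4) count=0: revealed 20 new [(0,0) (0,1) (0,2) (0,3) (0,4) (0,5) (0,6) (1,0) (1,1) (1,2) (1,3) (1,4) (1,5) (1,6) (2,0) (2,1) (3,0) (3,1) (4,0) (4,1)] -> total=20
Click 2 (3,3) count=3: revealed 1 new [(3,3)] -> total=21

Answer: #######
#######
##.....
##.#...
##.....
.......
.......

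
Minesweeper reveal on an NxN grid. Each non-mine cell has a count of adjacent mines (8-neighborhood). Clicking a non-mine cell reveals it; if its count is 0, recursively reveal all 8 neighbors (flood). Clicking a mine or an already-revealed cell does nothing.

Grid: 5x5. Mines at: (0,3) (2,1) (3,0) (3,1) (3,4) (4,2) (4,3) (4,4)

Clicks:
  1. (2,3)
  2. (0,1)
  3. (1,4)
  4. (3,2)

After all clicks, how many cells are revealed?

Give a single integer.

Click 1 (2,3) count=1: revealed 1 new [(2,3)] -> total=1
Click 2 (0,1) count=0: revealed 6 new [(0,0) (0,1) (0,2) (1,0) (1,1) (1,2)] -> total=7
Click 3 (1,4) count=1: revealed 1 new [(1,4)] -> total=8
Click 4 (3,2) count=4: revealed 1 new [(3,2)] -> total=9

Answer: 9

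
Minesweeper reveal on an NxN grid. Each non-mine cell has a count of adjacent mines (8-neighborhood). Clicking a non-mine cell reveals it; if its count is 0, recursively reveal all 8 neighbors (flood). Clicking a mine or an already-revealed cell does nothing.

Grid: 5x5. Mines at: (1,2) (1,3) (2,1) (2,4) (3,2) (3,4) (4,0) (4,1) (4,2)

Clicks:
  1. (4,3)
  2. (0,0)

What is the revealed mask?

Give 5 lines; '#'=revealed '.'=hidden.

Answer: ##...
##...
.....
.....
...#.

Derivation:
Click 1 (4,3) count=3: revealed 1 new [(4,3)] -> total=1
Click 2 (0,0) count=0: revealed 4 new [(0,0) (0,1) (1,0) (1,1)] -> total=5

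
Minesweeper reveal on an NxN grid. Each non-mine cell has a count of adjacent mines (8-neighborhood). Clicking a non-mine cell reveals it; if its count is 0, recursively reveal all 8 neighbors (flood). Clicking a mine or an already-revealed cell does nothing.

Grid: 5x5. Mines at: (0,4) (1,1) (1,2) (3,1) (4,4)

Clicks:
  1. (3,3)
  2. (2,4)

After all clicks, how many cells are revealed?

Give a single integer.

Click 1 (3,3) count=1: revealed 1 new [(3,3)] -> total=1
Click 2 (2,4) count=0: revealed 5 new [(1,3) (1,4) (2,3) (2,4) (3,4)] -> total=6

Answer: 6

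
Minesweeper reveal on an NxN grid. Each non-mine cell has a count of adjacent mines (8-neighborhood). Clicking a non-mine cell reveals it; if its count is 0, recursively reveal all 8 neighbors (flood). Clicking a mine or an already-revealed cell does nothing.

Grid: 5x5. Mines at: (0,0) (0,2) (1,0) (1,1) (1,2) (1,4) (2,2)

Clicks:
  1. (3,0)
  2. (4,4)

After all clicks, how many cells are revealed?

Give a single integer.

Click 1 (3,0) count=0: revealed 14 new [(2,0) (2,1) (2,3) (2,4) (3,0) (3,1) (3,2) (3,3) (3,4) (4,0) (4,1) (4,2) (4,3) (4,4)] -> total=14
Click 2 (4,4) count=0: revealed 0 new [(none)] -> total=14

Answer: 14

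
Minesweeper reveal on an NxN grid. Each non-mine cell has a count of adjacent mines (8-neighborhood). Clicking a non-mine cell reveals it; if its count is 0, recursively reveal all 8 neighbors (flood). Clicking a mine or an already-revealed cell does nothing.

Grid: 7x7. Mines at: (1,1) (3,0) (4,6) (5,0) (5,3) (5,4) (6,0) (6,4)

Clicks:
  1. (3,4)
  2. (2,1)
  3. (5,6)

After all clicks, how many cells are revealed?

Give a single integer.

Click 1 (3,4) count=0: revealed 27 new [(0,2) (0,3) (0,4) (0,5) (0,6) (1,2) (1,3) (1,4) (1,5) (1,6) (2,1) (2,2) (2,3) (2,4) (2,5) (2,6) (3,1) (3,2) (3,3) (3,4) (3,5) (3,6) (4,1) (4,2) (4,3) (4,4) (4,5)] -> total=27
Click 2 (2,1) count=2: revealed 0 new [(none)] -> total=27
Click 3 (5,6) count=1: revealed 1 new [(5,6)] -> total=28

Answer: 28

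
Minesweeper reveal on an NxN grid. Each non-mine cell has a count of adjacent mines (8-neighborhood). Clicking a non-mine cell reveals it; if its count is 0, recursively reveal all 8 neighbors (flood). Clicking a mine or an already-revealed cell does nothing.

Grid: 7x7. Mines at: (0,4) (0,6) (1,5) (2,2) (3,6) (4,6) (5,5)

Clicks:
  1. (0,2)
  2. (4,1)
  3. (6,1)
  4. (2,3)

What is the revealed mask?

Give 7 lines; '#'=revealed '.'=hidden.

Answer: ####...
####...
##.###.
######.
######.
#####..
#####..

Derivation:
Click 1 (0,2) count=0: revealed 35 new [(0,0) (0,1) (0,2) (0,3) (1,0) (1,1) (1,2) (1,3) (2,0) (2,1) (2,3) (2,4) (2,5) (3,0) (3,1) (3,2) (3,3) (3,4) (3,5) (4,0) (4,1) (4,2) (4,3) (4,4) (4,5) (5,0) (5,1) (5,2) (5,3) (5,4) (6,0) (6,1) (6,2) (6,3) (6,4)] -> total=35
Click 2 (4,1) count=0: revealed 0 new [(none)] -> total=35
Click 3 (6,1) count=0: revealed 0 new [(none)] -> total=35
Click 4 (2,3) count=1: revealed 0 new [(none)] -> total=35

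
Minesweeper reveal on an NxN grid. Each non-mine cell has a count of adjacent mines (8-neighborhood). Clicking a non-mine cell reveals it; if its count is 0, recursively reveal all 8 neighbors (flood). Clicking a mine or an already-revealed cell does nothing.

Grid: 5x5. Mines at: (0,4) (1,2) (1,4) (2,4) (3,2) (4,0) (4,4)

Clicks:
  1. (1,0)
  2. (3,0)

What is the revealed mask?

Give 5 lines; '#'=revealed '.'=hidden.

Answer: ##...
##...
##...
##...
.....

Derivation:
Click 1 (1,0) count=0: revealed 8 new [(0,0) (0,1) (1,0) (1,1) (2,0) (2,1) (3,0) (3,1)] -> total=8
Click 2 (3,0) count=1: revealed 0 new [(none)] -> total=8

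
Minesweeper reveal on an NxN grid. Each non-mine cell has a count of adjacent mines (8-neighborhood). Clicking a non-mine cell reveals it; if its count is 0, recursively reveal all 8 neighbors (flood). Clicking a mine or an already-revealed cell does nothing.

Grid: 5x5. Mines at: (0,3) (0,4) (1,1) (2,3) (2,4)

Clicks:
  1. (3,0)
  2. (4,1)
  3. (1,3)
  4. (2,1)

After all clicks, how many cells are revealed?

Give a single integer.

Answer: 14

Derivation:
Click 1 (3,0) count=0: revealed 13 new [(2,0) (2,1) (2,2) (3,0) (3,1) (3,2) (3,3) (3,4) (4,0) (4,1) (4,2) (4,3) (4,4)] -> total=13
Click 2 (4,1) count=0: revealed 0 new [(none)] -> total=13
Click 3 (1,3) count=4: revealed 1 new [(1,3)] -> total=14
Click 4 (2,1) count=1: revealed 0 new [(none)] -> total=14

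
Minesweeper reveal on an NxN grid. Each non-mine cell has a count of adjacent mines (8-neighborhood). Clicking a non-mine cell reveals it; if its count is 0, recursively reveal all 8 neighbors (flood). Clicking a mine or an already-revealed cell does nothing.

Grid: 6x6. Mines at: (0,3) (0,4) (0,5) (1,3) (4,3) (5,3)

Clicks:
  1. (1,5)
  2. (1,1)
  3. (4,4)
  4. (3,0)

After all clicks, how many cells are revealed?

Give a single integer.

Click 1 (1,5) count=2: revealed 1 new [(1,5)] -> total=1
Click 2 (1,1) count=0: revealed 18 new [(0,0) (0,1) (0,2) (1,0) (1,1) (1,2) (2,0) (2,1) (2,2) (3,0) (3,1) (3,2) (4,0) (4,1) (4,2) (5,0) (5,1) (5,2)] -> total=19
Click 3 (4,4) count=2: revealed 1 new [(4,4)] -> total=20
Click 4 (3,0) count=0: revealed 0 new [(none)] -> total=20

Answer: 20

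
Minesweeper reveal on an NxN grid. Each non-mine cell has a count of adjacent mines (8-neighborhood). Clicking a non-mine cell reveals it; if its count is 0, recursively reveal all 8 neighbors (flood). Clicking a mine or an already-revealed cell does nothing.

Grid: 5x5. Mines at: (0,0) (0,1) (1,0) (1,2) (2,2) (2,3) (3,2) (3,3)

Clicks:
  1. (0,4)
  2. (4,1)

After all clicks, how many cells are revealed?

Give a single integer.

Answer: 5

Derivation:
Click 1 (0,4) count=0: revealed 4 new [(0,3) (0,4) (1,3) (1,4)] -> total=4
Click 2 (4,1) count=1: revealed 1 new [(4,1)] -> total=5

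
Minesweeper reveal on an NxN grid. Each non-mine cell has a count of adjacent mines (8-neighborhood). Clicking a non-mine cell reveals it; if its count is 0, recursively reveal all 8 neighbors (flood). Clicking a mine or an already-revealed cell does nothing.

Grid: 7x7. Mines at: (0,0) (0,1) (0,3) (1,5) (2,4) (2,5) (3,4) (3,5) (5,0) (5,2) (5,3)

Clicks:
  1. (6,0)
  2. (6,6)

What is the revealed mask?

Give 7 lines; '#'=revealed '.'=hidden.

Click 1 (6,0) count=1: revealed 1 new [(6,0)] -> total=1
Click 2 (6,6) count=0: revealed 9 new [(4,4) (4,5) (4,6) (5,4) (5,5) (5,6) (6,4) (6,5) (6,6)] -> total=10

Answer: .......
.......
.......
.......
....###
....###
#...###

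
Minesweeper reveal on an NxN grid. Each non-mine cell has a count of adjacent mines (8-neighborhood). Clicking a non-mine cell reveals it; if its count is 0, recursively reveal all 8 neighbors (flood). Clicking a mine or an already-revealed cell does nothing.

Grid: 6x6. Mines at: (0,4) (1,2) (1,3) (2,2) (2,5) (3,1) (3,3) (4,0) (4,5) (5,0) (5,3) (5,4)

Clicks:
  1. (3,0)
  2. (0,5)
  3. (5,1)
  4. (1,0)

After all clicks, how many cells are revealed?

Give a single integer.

Answer: 9

Derivation:
Click 1 (3,0) count=2: revealed 1 new [(3,0)] -> total=1
Click 2 (0,5) count=1: revealed 1 new [(0,5)] -> total=2
Click 3 (5,1) count=2: revealed 1 new [(5,1)] -> total=3
Click 4 (1,0) count=0: revealed 6 new [(0,0) (0,1) (1,0) (1,1) (2,0) (2,1)] -> total=9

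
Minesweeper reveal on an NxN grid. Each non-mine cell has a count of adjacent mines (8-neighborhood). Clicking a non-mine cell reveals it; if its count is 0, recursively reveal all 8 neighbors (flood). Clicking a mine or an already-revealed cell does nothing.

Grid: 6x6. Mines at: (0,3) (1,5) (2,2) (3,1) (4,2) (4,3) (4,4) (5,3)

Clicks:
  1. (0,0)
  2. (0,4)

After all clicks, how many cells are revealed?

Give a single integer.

Click 1 (0,0) count=0: revealed 8 new [(0,0) (0,1) (0,2) (1,0) (1,1) (1,2) (2,0) (2,1)] -> total=8
Click 2 (0,4) count=2: revealed 1 new [(0,4)] -> total=9

Answer: 9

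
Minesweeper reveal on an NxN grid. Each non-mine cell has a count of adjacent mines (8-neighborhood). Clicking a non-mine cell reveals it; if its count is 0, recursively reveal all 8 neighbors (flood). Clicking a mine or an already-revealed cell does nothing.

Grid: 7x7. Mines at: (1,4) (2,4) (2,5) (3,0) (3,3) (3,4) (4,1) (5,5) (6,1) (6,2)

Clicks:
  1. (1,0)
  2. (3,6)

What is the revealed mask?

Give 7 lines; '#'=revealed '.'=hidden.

Answer: ####...
####...
####...
......#
.......
.......
.......

Derivation:
Click 1 (1,0) count=0: revealed 12 new [(0,0) (0,1) (0,2) (0,3) (1,0) (1,1) (1,2) (1,3) (2,0) (2,1) (2,2) (2,3)] -> total=12
Click 2 (3,6) count=1: revealed 1 new [(3,6)] -> total=13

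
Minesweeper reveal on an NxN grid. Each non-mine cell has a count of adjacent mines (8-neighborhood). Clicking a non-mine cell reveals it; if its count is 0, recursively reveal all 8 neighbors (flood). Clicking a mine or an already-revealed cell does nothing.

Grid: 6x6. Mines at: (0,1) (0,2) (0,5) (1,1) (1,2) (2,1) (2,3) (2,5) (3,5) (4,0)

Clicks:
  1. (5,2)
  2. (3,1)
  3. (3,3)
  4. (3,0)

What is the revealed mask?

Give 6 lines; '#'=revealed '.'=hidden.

Answer: ......
......
......
#####.
.#####
.#####

Derivation:
Click 1 (5,2) count=0: revealed 14 new [(3,1) (3,2) (3,3) (3,4) (4,1) (4,2) (4,3) (4,4) (4,5) (5,1) (5,2) (5,3) (5,4) (5,5)] -> total=14
Click 2 (3,1) count=2: revealed 0 new [(none)] -> total=14
Click 3 (3,3) count=1: revealed 0 new [(none)] -> total=14
Click 4 (3,0) count=2: revealed 1 new [(3,0)] -> total=15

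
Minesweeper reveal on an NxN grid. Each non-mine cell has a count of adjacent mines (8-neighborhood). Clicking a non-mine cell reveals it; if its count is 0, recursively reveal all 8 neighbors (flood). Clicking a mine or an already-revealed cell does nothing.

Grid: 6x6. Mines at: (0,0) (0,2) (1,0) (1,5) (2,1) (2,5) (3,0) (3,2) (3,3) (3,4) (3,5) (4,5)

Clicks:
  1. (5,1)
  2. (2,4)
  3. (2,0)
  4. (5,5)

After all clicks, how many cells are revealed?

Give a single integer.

Click 1 (5,1) count=0: revealed 10 new [(4,0) (4,1) (4,2) (4,3) (4,4) (5,0) (5,1) (5,2) (5,3) (5,4)] -> total=10
Click 2 (2,4) count=5: revealed 1 new [(2,4)] -> total=11
Click 3 (2,0) count=3: revealed 1 new [(2,0)] -> total=12
Click 4 (5,5) count=1: revealed 1 new [(5,5)] -> total=13

Answer: 13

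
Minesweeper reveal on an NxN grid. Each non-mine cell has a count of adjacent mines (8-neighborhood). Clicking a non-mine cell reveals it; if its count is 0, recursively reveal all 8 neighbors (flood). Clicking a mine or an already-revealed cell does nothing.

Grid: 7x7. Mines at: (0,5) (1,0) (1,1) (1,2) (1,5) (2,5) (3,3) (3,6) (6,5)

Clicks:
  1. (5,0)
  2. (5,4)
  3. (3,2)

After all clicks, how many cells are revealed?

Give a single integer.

Click 1 (5,0) count=0: revealed 21 new [(2,0) (2,1) (2,2) (3,0) (3,1) (3,2) (4,0) (4,1) (4,2) (4,3) (4,4) (5,0) (5,1) (5,2) (5,3) (5,4) (6,0) (6,1) (6,2) (6,3) (6,4)] -> total=21
Click 2 (5,4) count=1: revealed 0 new [(none)] -> total=21
Click 3 (3,2) count=1: revealed 0 new [(none)] -> total=21

Answer: 21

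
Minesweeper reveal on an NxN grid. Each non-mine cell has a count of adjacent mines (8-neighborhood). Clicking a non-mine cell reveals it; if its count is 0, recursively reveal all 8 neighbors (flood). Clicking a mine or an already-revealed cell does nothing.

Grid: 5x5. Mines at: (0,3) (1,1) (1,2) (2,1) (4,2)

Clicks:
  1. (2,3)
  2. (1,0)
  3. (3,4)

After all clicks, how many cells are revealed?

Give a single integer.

Answer: 9

Derivation:
Click 1 (2,3) count=1: revealed 1 new [(2,3)] -> total=1
Click 2 (1,0) count=2: revealed 1 new [(1,0)] -> total=2
Click 3 (3,4) count=0: revealed 7 new [(1,3) (1,4) (2,4) (3,3) (3,4) (4,3) (4,4)] -> total=9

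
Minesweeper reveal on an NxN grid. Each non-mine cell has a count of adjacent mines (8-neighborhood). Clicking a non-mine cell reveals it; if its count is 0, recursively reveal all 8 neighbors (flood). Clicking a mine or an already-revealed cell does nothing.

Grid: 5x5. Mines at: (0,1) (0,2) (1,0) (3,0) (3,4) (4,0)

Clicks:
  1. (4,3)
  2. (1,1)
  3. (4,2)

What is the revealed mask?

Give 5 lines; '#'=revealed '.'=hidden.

Click 1 (4,3) count=1: revealed 1 new [(4,3)] -> total=1
Click 2 (1,1) count=3: revealed 1 new [(1,1)] -> total=2
Click 3 (4,2) count=0: revealed 10 new [(1,2) (1,3) (2,1) (2,2) (2,3) (3,1) (3,2) (3,3) (4,1) (4,2)] -> total=12

Answer: .....
.###.
.###.
.###.
.###.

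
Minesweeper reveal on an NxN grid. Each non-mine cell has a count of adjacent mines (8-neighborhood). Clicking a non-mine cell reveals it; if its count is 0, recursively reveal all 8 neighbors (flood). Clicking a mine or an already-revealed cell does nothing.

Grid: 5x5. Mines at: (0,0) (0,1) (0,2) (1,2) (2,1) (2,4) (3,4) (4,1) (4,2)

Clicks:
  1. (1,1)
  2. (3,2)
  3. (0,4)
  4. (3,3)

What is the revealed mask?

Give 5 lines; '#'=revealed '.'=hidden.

Click 1 (1,1) count=5: revealed 1 new [(1,1)] -> total=1
Click 2 (3,2) count=3: revealed 1 new [(3,2)] -> total=2
Click 3 (0,4) count=0: revealed 4 new [(0,3) (0,4) (1,3) (1,4)] -> total=6
Click 4 (3,3) count=3: revealed 1 new [(3,3)] -> total=7

Answer: ...##
.#.##
.....
..##.
.....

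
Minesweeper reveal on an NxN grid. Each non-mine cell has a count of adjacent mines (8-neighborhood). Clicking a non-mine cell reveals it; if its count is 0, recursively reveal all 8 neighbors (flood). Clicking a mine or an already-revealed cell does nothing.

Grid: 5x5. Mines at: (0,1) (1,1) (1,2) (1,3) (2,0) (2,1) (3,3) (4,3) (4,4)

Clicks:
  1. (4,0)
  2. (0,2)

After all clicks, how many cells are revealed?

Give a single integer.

Click 1 (4,0) count=0: revealed 6 new [(3,0) (3,1) (3,2) (4,0) (4,1) (4,2)] -> total=6
Click 2 (0,2) count=4: revealed 1 new [(0,2)] -> total=7

Answer: 7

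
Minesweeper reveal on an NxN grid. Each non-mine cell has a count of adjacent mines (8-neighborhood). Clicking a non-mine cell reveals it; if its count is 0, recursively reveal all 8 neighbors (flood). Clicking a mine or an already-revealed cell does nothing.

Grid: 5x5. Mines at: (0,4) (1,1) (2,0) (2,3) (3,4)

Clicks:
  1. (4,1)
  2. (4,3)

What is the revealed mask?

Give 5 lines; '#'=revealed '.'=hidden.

Answer: .....
.....
.....
####.
####.

Derivation:
Click 1 (4,1) count=0: revealed 8 new [(3,0) (3,1) (3,2) (3,3) (4,0) (4,1) (4,2) (4,3)] -> total=8
Click 2 (4,3) count=1: revealed 0 new [(none)] -> total=8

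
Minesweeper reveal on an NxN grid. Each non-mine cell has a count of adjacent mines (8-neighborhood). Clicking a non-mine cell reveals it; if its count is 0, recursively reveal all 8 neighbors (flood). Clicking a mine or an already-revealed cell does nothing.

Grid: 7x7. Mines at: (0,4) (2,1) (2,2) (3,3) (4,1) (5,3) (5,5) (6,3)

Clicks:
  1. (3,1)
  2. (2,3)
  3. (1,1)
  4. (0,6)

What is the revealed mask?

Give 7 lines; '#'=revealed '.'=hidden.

Click 1 (3,1) count=3: revealed 1 new [(3,1)] -> total=1
Click 2 (2,3) count=2: revealed 1 new [(2,3)] -> total=2
Click 3 (1,1) count=2: revealed 1 new [(1,1)] -> total=3
Click 4 (0,6) count=0: revealed 14 new [(0,5) (0,6) (1,4) (1,5) (1,6) (2,4) (2,5) (2,6) (3,4) (3,5) (3,6) (4,4) (4,5) (4,6)] -> total=17

Answer: .....##
.#..###
...####
.#..###
....###
.......
.......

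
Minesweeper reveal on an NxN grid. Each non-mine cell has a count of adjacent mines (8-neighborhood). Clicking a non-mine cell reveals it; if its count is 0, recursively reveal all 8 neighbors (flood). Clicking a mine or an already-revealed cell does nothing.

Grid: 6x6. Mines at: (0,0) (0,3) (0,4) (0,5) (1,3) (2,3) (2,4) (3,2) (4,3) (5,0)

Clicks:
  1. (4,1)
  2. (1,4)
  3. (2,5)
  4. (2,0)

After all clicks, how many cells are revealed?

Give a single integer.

Click 1 (4,1) count=2: revealed 1 new [(4,1)] -> total=1
Click 2 (1,4) count=6: revealed 1 new [(1,4)] -> total=2
Click 3 (2,5) count=1: revealed 1 new [(2,5)] -> total=3
Click 4 (2,0) count=0: revealed 7 new [(1,0) (1,1) (2,0) (2,1) (3,0) (3,1) (4,0)] -> total=10

Answer: 10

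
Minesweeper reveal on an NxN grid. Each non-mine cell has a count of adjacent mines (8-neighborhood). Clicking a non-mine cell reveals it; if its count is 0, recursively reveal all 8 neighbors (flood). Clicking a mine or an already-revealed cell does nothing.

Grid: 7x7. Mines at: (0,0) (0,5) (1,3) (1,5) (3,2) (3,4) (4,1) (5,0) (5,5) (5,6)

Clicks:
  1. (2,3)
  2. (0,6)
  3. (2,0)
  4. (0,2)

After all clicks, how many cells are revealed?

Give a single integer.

Answer: 9

Derivation:
Click 1 (2,3) count=3: revealed 1 new [(2,3)] -> total=1
Click 2 (0,6) count=2: revealed 1 new [(0,6)] -> total=2
Click 3 (2,0) count=0: revealed 6 new [(1,0) (1,1) (2,0) (2,1) (3,0) (3,1)] -> total=8
Click 4 (0,2) count=1: revealed 1 new [(0,2)] -> total=9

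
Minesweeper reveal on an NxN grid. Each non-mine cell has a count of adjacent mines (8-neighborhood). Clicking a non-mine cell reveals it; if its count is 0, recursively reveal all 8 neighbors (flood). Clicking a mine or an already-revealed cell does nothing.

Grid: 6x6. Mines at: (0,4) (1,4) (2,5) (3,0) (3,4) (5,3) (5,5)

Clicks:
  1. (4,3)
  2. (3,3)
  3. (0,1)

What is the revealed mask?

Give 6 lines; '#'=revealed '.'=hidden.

Click 1 (4,3) count=2: revealed 1 new [(4,3)] -> total=1
Click 2 (3,3) count=1: revealed 1 new [(3,3)] -> total=2
Click 3 (0,1) count=0: revealed 16 new [(0,0) (0,1) (0,2) (0,3) (1,0) (1,1) (1,2) (1,3) (2,0) (2,1) (2,2) (2,3) (3,1) (3,2) (4,1) (4,2)] -> total=18

Answer: ####..
####..
####..
.###..
.###..
......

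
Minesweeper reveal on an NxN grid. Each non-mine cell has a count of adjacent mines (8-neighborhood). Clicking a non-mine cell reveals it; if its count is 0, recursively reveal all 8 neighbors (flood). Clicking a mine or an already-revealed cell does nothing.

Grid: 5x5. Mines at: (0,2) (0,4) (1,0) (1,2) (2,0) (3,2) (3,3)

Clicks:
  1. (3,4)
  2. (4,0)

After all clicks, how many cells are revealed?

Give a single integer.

Answer: 5

Derivation:
Click 1 (3,4) count=1: revealed 1 new [(3,4)] -> total=1
Click 2 (4,0) count=0: revealed 4 new [(3,0) (3,1) (4,0) (4,1)] -> total=5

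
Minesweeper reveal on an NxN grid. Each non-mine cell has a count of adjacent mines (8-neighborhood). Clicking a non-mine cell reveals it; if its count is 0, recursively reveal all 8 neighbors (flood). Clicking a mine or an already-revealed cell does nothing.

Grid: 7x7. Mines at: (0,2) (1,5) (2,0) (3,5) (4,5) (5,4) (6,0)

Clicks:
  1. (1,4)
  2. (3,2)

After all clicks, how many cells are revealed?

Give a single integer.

Click 1 (1,4) count=1: revealed 1 new [(1,4)] -> total=1
Click 2 (3,2) count=0: revealed 24 new [(1,1) (1,2) (1,3) (2,1) (2,2) (2,3) (2,4) (3,0) (3,1) (3,2) (3,3) (3,4) (4,0) (4,1) (4,2) (4,3) (4,4) (5,0) (5,1) (5,2) (5,3) (6,1) (6,2) (6,3)] -> total=25

Answer: 25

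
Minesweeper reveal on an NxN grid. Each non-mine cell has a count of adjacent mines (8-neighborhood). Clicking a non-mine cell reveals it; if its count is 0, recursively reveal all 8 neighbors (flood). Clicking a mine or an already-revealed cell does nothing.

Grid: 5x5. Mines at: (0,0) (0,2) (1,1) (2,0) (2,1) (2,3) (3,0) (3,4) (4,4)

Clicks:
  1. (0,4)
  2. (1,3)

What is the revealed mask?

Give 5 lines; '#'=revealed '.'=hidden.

Click 1 (0,4) count=0: revealed 4 new [(0,3) (0,4) (1,3) (1,4)] -> total=4
Click 2 (1,3) count=2: revealed 0 new [(none)] -> total=4

Answer: ...##
...##
.....
.....
.....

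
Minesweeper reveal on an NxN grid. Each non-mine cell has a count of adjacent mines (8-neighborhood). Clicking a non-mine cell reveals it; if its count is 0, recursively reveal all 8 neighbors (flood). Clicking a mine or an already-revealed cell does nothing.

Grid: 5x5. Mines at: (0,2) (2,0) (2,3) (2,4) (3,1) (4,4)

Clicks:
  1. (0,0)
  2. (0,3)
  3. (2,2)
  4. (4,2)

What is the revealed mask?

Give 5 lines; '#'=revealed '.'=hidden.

Click 1 (0,0) count=0: revealed 4 new [(0,0) (0,1) (1,0) (1,1)] -> total=4
Click 2 (0,3) count=1: revealed 1 new [(0,3)] -> total=5
Click 3 (2,2) count=2: revealed 1 new [(2,2)] -> total=6
Click 4 (4,2) count=1: revealed 1 new [(4,2)] -> total=7

Answer: ##.#.
##...
..#..
.....
..#..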